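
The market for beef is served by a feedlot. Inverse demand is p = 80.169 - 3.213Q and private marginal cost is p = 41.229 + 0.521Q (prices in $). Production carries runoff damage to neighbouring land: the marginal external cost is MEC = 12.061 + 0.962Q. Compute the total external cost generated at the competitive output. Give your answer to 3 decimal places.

Market equilibrium (private): 41.229 + 0.521Q = 80.169 - 3.213Q → Q_m = 10.4285.
Total external cost = ∫₀^{Q_m} (12.061 + 0.962Q) dQ = 12.061×10.4285 + ½×0.962×10.4285² = 178.0886.

$178.089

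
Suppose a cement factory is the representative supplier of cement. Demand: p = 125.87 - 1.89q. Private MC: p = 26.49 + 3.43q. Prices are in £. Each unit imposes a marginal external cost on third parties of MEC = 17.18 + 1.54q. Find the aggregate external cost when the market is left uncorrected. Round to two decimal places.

Market equilibrium (private): 26.49 + 3.43q = 125.87 - 1.89q → q_m = 18.6805.
Total external cost = ∫₀^{q_m} (17.18 + 1.54q) dq = 17.18×18.6805 + ½×1.54×18.6805² = 589.6310.

£589.63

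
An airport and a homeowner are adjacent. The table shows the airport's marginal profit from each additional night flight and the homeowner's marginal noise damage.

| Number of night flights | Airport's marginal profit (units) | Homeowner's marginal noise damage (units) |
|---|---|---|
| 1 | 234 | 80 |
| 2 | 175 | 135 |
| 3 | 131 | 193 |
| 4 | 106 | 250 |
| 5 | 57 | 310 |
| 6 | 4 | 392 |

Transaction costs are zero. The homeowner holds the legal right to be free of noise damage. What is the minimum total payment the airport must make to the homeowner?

215

Efficient level: marginal profit ≥ marginal noise damage through level 2, so k* = 2.
With the homeowner holding the right, the airport must at least compensate total damage at k*: 80 + 135 = 215.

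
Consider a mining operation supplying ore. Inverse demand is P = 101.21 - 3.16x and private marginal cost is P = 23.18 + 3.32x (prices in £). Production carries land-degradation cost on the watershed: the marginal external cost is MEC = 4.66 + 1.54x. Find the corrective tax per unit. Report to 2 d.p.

tax = £18.75 per unit

Social marginal cost = private MC + MEC = 27.84 + 4.86x.
Set SMC = demand: 27.84 + 4.86x = 101.21 - 3.16x → x* = 9.1484.
The Pigouvian tax equals MEC at x*: 4.66 + 1.54×9.1484 = 18.7485.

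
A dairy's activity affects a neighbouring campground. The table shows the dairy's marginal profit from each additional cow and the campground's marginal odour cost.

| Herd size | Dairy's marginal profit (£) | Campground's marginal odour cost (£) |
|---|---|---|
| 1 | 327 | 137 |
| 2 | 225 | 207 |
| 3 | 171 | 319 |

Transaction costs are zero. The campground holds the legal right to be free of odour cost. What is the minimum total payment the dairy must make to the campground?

Efficient level: marginal profit ≥ marginal odour cost through level 2, so k* = 2.
With the campground holding the right, the dairy must at least compensate total damage at k*: 137 + 207 = 344.

£344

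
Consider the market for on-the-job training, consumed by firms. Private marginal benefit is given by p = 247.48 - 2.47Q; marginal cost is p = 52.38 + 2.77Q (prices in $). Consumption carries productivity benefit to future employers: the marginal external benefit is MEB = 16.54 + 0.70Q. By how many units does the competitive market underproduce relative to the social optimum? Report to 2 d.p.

Market equilibrium (private): 52.38 + 2.77Q = 247.48 - 2.47Q → Q_m = 37.2328.
Social marginal benefit = demand + MEB = 264.02 - 1.77Q.
Set SMB = MC: 264.02 - 1.77Q = 52.38 + 2.77Q → Q* = 46.6167.
Gap = |37.2328 − 46.6167| = 9.3839.

9.38 units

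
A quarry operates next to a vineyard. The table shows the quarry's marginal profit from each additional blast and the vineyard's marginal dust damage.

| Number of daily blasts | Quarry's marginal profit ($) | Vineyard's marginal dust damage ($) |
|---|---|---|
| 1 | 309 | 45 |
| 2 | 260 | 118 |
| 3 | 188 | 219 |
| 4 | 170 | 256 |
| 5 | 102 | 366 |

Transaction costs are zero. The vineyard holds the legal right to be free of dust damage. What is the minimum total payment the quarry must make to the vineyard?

Efficient level: marginal profit ≥ marginal dust damage through level 2, so k* = 2.
With the vineyard holding the right, the quarry must at least compensate total damage at k*: 45 + 118 = 163.

$163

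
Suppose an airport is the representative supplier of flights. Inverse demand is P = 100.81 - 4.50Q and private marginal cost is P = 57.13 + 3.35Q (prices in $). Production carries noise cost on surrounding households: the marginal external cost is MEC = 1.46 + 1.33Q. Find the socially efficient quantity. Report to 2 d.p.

Social marginal cost = private MC + MEC = 58.59 + 4.68Q.
Set SMC = demand: 58.59 + 4.68Q = 100.81 - 4.50Q → Q* = 4.5991.

Q* = 4.60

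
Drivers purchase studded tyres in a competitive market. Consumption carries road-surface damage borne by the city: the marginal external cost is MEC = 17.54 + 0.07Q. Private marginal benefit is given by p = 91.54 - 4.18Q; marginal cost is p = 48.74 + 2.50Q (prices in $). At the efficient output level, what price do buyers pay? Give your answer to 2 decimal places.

Social marginal benefit = demand − MEC = 74.00 - 4.25Q.
Set SMB = MC: 74.00 - 4.25Q = 48.74 + 2.50Q → Q* = 3.7422.
Consumer price on the demand curve at Q*: 91.54 − 4.18×3.7422 = 75.8976.

P = $75.90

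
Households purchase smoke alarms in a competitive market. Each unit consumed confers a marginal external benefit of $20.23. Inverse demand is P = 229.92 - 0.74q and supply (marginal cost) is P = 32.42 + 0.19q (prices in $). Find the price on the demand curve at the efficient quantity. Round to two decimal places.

Social marginal benefit = demand + MEB = 250.15 - 0.74q.
Set SMB = MC: 250.15 - 0.74q = 32.42 + 0.19q → q* = 234.1183.
Consumer price on the demand curve at q*: 229.92 − 0.74×234.1183 = 56.6725.

P = $56.67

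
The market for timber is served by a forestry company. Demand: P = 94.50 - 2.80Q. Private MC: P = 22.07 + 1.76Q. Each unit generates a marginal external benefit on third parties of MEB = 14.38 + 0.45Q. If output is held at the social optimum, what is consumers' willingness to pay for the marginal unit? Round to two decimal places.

Social marginal cost = private MC − MEB = 7.69 + 1.31Q.
Set SMC = demand: 7.69 + 1.31Q = 94.50 - 2.80Q → Q* = 21.1217.
Consumer price on the demand curve at Q*: 94.50 − 2.80×21.1217 = 35.3592.

P = 35.36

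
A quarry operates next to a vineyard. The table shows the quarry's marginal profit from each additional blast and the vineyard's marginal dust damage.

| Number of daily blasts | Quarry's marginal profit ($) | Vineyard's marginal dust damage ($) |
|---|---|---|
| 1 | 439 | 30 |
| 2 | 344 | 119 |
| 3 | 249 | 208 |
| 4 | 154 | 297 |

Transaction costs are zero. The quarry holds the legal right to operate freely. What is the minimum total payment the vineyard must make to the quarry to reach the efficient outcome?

Left alone the quarry would choose level 4 (marginal profit stays positive).
Efficient level: k* = 3 (marginal profit ≥ marginal dust damage through 3).
The vineyard must at least cover the quarry's forgone profit from cutting 4→3: 154 = 154.

$154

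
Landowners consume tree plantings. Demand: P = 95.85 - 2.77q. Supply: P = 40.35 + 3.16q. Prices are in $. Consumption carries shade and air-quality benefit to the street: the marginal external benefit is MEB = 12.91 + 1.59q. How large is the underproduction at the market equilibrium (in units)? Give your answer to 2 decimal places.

Market equilibrium (private): 40.35 + 3.16q = 95.85 - 2.77q → q_m = 9.3592.
Social marginal benefit = demand + MEB = 108.76 - 1.18q.
Set SMB = MC: 108.76 - 1.18q = 40.35 + 3.16q → q* = 15.7627.
Gap = |9.3592 − 15.7627| = 6.4035.

6.40 units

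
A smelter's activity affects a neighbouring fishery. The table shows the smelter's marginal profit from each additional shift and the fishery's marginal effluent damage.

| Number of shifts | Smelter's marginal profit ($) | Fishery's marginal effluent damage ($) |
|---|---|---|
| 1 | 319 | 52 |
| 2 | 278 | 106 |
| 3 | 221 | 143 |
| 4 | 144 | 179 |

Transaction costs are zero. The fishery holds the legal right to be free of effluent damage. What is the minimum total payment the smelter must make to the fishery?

$301

Efficient level: marginal profit ≥ marginal effluent damage through level 3, so k* = 3.
With the fishery holding the right, the smelter must at least compensate total damage at k*: 52 + 106 + 143 = 301.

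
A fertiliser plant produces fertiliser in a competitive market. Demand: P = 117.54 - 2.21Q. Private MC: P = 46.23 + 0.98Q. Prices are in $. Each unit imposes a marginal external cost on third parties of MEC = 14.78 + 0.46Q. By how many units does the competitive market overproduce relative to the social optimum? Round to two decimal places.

Market equilibrium (private): 46.23 + 0.98Q = 117.54 - 2.21Q → Q_m = 22.3542.
Social marginal cost = private MC + MEC = 61.01 + 1.44Q.
Set SMC = demand: 61.01 + 1.44Q = 117.54 - 2.21Q → Q* = 15.4877.
Gap = |22.3542 − 15.4877| = 6.8665.

6.87 units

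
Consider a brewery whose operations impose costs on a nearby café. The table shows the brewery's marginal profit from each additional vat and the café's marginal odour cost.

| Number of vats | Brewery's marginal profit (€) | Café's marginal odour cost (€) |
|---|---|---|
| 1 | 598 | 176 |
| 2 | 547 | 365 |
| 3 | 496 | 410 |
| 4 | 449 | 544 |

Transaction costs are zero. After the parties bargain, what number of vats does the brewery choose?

Bargaining reaches the level where marginal profit last exceeds marginal odour cost.
That holds through level 3 (496 ≥ 410) but not at 4 (449 < 544).

3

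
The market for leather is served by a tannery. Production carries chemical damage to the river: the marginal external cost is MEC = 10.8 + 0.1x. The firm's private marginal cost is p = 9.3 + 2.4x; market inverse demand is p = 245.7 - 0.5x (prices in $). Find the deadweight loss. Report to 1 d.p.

DWL = $59.9

Market equilibrium (private): 9.3 + 2.4x = 245.7 - 0.5x → x_m = 81.5172.
Social marginal cost = private MC + MEC = 20.1 + 2.5x.
Set SMC = demand: 20.1 + 2.5x = 245.7 - 0.5x → x* = 75.2000.
Height of the DWL triangle at x_m is SMC(x_m) − demand(x_m) = MEC(x_m) = 18.9517.
DWL = ½ × 6.3172 × 18.9517 = 59.8608.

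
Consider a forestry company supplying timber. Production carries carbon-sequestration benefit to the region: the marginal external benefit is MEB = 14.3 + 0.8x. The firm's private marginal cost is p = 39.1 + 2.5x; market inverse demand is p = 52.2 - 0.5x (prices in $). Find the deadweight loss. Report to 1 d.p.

Market equilibrium (private): 39.1 + 2.5x = 52.2 - 0.5x → x_m = 4.3667.
Social marginal cost = private MC − MEB = 24.8 + 1.7x.
Set SMC = demand: 24.8 + 1.7x = 52.2 - 0.5x → x* = 12.4545.
The loss is the area between SMC and demand from x* to x_m; with linear curves that's a triangle of height MEB(x_m).
DWL = ½ × 8.0878 × 17.7933 = 71.9543.

DWL = $72.0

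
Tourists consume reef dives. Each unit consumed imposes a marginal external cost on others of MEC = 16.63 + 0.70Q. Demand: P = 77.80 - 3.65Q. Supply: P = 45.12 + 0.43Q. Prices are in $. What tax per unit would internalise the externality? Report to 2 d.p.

tax = $18.98 per unit

Social marginal benefit = demand − MEC = 61.17 - 4.35Q.
Set SMB = MC: 61.17 - 4.35Q = 45.12 + 0.43Q → Q* = 3.3577.
The Pigouvian tax equals MEC at Q*: 16.63 + 0.70×3.3577 = 18.9804.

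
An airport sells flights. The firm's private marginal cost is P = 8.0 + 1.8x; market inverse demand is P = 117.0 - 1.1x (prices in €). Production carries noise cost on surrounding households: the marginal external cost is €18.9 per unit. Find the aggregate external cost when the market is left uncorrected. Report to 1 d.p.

€710.4

Market equilibrium (private): 8.0 + 1.8x = 117.0 - 1.1x → x_m = 37.5862.
Total external cost = MEC × x_m = 18.9 × 37.5862 = 710.3792.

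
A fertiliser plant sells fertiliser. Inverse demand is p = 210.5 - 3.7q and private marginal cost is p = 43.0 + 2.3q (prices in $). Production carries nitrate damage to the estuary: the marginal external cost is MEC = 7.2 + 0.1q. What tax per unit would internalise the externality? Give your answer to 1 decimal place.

Social marginal cost = private MC + MEC = 50.2 + 2.4q.
Set SMC = demand: 50.2 + 2.4q = 210.5 - 3.7q → q* = 26.2787.
The Pigouvian tax equals MEC at q*: 7.2 + 0.1×26.2787 = 9.8279.

tax = $9.8 per unit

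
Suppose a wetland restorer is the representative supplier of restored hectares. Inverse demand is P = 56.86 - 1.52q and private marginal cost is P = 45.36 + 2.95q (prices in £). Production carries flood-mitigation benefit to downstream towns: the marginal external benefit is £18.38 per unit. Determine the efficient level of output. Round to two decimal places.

q* = 6.68

Social marginal cost = private MC − MEB = 26.98 + 2.95q.
Set SMC = demand: 26.98 + 2.95q = 56.86 - 1.52q → q* = 6.6846.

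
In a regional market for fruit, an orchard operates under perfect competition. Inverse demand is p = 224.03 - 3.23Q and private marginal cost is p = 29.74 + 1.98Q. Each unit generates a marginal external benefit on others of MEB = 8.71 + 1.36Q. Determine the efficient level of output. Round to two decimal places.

Q* = 52.73

Social marginal cost = private MC − MEB = 21.03 + 0.62Q.
Set SMC = demand: 21.03 + 0.62Q = 224.03 - 3.23Q → Q* = 52.7273.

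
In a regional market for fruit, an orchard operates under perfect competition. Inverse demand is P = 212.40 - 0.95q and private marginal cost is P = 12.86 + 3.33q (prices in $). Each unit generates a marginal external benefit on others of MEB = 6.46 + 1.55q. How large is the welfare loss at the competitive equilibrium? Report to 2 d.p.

Market equilibrium (private): 12.86 + 3.33q = 212.40 - 0.95q → q_m = 46.6215.
Social marginal cost = private MC − MEB = 6.40 + 1.78q.
Set SMC = demand: 6.40 + 1.78q = 212.40 - 0.95q → q* = 75.4579.
Height of the DWL triangle at q_m is demand(q_m) − SMC(q_m) = MEB(q_m) = 78.7233.
DWL = ½ × 28.8364 × 78.7233 = 1135.0483.

DWL = $1135.05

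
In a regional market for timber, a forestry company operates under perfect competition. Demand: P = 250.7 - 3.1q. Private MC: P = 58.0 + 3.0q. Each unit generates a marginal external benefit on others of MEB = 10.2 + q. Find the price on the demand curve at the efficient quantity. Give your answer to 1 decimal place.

Social marginal cost = private MC − MEB = 47.8 + 2.0q.
Set SMC = demand: 47.8 + 2.0q = 250.7 - 3.1q → q* = 39.7843.
Consumer price on the demand curve at q*: 250.7 − 3.1×39.7843 = 127.3687.

P = 127.4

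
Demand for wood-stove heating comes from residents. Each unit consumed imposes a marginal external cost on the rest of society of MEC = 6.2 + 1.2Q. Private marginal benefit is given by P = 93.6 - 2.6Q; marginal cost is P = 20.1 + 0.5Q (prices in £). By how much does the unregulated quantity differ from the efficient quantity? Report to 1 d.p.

Market equilibrium (private): 20.1 + 0.5Q = 93.6 - 2.6Q → Q_m = 23.7097.
Social marginal benefit = demand − MEC = 87.4 - 3.8Q.
Set SMB = MC: 87.4 - 3.8Q = 20.1 + 0.5Q → Q* = 15.6512.
Gap = |23.7097 − 15.6512| = 8.0585.

8.1 units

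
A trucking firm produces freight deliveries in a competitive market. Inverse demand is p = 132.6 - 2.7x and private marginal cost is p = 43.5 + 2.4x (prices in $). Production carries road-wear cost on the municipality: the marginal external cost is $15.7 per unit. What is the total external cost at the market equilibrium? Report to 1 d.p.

$274.3

Market equilibrium (private): 43.5 + 2.4x = 132.6 - 2.7x → x_m = 17.4706.
Total external cost = MEC × x_m = 15.7 × 17.4706 = 274.2884.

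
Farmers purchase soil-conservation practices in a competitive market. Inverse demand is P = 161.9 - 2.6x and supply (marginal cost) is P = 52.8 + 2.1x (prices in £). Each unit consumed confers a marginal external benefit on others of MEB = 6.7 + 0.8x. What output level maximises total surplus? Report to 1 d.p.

x* = 29.7

Social marginal benefit = demand + MEB = 168.6 - 1.8x.
Set SMB = MC: 168.6 - 1.8x = 52.8 + 2.1x → x* = 29.6923.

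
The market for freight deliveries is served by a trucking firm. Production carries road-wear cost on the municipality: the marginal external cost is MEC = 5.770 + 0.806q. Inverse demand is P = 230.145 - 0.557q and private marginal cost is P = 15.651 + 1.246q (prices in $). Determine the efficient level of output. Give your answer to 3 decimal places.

q* = 80.002

Social marginal cost = private MC + MEC = 21.421 + 2.052q.
Set SMC = demand: 21.421 + 2.052q = 230.145 - 0.557q → q* = 80.0015.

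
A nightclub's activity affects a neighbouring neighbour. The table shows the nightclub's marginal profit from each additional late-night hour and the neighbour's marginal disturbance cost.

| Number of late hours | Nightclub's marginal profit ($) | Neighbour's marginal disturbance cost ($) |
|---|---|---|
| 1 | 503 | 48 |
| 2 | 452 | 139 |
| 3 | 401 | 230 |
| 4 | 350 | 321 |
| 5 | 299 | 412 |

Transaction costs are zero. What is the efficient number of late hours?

Bargaining reaches the level where marginal profit last exceeds marginal disturbance cost.
That holds through level 4 (350 ≥ 321) but not at 5 (299 < 412).

4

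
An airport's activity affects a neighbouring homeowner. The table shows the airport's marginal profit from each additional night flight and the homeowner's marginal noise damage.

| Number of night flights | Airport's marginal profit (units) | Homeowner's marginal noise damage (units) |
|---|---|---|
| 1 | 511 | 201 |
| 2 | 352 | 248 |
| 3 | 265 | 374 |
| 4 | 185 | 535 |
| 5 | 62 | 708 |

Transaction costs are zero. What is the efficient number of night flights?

2

Bargaining reaches the level where marginal profit last exceeds marginal noise damage.
That holds through level 2 (352 ≥ 248) but not at 3 (265 < 374).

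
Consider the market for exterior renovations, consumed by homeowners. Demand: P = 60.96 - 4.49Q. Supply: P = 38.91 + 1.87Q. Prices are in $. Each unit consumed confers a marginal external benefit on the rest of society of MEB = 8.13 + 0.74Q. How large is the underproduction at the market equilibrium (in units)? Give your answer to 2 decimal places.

Market equilibrium (private): 38.91 + 1.87Q = 60.96 - 4.49Q → Q_m = 3.4670.
Social marginal benefit = demand + MEB = 69.09 - 3.75Q.
Set SMB = MC: 69.09 - 3.75Q = 38.91 + 1.87Q → Q* = 5.3701.
Gap = |3.4670 − 5.3701| = 1.9031.

1.90 units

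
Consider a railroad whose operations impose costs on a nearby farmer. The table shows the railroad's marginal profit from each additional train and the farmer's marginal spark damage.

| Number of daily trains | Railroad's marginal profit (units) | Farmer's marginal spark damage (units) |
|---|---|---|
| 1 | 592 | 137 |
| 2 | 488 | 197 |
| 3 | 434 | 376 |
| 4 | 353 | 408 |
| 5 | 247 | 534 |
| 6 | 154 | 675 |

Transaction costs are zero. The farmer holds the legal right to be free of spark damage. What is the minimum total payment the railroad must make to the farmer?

710

Efficient level: marginal profit ≥ marginal spark damage through level 3, so k* = 3.
With the farmer holding the right, the railroad must at least compensate total damage at k*: 137 + 197 + 376 = 710.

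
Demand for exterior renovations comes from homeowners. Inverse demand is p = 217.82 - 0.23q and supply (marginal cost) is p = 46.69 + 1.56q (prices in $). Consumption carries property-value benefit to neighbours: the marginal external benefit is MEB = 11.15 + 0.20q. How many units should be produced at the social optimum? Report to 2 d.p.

q* = 114.64

Social marginal benefit = demand + MEB = 228.97 - 0.03q.
Set SMB = MC: 228.97 - 0.03q = 46.69 + 1.56q → q* = 114.6415.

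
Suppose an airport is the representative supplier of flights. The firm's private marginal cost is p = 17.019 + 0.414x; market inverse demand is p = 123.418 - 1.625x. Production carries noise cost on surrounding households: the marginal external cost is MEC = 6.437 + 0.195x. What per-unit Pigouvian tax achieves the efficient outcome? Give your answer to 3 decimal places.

tax = 15.162 per unit

Social marginal cost = private MC + MEC = 23.456 + 0.609x.
Set SMC = demand: 23.456 + 0.609x = 123.418 - 1.625x → x* = 44.7457.
The Pigouvian tax equals MEC at x*: 6.437 + 0.195×44.7457 = 15.1624.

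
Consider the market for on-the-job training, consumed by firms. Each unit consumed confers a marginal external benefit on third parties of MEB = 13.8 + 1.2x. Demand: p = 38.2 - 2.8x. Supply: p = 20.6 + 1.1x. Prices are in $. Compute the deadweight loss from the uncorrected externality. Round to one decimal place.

Market equilibrium (private): 20.6 + 1.1x = 38.2 - 2.8x → x_m = 4.5128.
Social marginal benefit = demand + MEB = 52.0 - 1.6x.
Set SMB = MC: 52.0 - 1.6x = 20.6 + 1.1x → x* = 11.6296.
The welfare-loss triangle has base |x_m − x*| and height MEB(x_m) (the vertical gap between SMB and MC is zero at x* and MEB at x_m).
DWL = ½ × 7.1168 × 19.2154 = 68.3761.

DWL = $68.4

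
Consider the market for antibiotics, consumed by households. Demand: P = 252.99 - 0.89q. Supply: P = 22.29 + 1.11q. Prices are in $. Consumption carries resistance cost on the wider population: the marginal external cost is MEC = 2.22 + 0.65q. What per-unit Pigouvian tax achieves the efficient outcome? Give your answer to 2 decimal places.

tax = $58.26 per unit

Social marginal benefit = demand − MEC = 250.77 - 1.54q.
Set SMB = MC: 250.77 - 1.54q = 22.29 + 1.11q → q* = 86.2189.
The Pigouvian tax equals MEC at q*: 2.22 + 0.65×86.2189 = 58.2623.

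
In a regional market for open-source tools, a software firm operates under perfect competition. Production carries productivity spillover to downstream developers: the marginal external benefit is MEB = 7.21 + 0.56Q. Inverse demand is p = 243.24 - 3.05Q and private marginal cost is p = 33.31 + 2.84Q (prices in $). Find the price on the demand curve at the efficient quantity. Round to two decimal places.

Social marginal cost = private MC − MEB = 26.10 + 2.28Q.
Set SMC = demand: 26.10 + 2.28Q = 243.24 - 3.05Q → Q* = 40.7392.
Consumer price on the demand curve at Q*: 243.24 − 3.05×40.7392 = 118.9854.

P = $118.99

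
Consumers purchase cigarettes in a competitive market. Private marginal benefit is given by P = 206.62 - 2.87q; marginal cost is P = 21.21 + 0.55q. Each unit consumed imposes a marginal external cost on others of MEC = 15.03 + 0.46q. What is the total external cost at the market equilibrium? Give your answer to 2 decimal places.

Market equilibrium (private): 21.21 + 0.55q = 206.62 - 2.87q → q_m = 54.2135.
Total external cost = ∫₀^{q_m} (15.03 + 0.46q) dq = 15.03×54.2135 + ½×0.46×54.2135² = 1490.8227.

1490.82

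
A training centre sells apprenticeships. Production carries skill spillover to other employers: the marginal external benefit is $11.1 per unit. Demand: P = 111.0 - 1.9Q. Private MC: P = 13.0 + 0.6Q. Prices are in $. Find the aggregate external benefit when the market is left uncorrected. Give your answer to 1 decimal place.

$435.1

Market equilibrium (private): 13.0 + 0.6Q = 111.0 - 1.9Q → Q_m = 39.2000.
Total external benefit = MEB × Q_m = 11.1 × 39.2000 = 435.1200.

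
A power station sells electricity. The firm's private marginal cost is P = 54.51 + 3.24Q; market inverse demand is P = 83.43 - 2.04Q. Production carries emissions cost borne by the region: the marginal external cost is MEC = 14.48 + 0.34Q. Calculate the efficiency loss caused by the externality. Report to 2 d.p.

Market equilibrium (private): 54.51 + 3.24Q = 83.43 - 2.04Q → Q_m = 5.4773.
Social marginal cost = private MC + MEC = 68.99 + 3.58Q.
Set SMC = demand: 68.99 + 3.58Q = 83.43 - 2.04Q → Q* = 2.5694.
Between Q* and Q_m the wedge SMC − demand runs linearly from 0 to MEC(Q_m), so the loss is a triangle.
DWL = ½ × 2.9079 × 16.3423 = 23.7609.

DWL = 23.76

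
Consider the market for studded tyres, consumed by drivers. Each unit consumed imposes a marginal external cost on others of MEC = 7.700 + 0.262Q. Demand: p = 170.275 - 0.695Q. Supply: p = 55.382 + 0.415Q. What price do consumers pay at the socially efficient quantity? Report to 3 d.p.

Social marginal benefit = demand − MEC = 162.575 - 0.957Q.
Set SMB = MC: 162.575 - 0.957Q = 55.382 + 0.415Q → Q* = 78.1290.
Consumer price on the demand curve at Q*: 170.275 − 0.695×78.1290 = 115.9753.

P = 115.975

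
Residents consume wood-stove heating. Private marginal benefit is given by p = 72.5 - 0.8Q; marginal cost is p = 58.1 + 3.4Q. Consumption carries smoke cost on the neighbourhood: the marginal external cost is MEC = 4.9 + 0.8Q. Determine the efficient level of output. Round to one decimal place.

Q* = 1.9

Social marginal benefit = demand − MEC = 67.6 - 1.6Q.
Set SMB = MC: 67.6 - 1.6Q = 58.1 + 3.4Q → Q* = 1.9000.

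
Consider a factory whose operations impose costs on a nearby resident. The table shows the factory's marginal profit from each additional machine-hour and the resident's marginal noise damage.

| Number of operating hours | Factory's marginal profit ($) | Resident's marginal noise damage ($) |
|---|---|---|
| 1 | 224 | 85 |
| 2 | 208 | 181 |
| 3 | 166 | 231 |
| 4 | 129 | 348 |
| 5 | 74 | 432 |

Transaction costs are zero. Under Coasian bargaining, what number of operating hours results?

Bargaining reaches the level where marginal profit last exceeds marginal noise damage.
That holds through level 2 (208 ≥ 181) but not at 3 (166 < 231).

2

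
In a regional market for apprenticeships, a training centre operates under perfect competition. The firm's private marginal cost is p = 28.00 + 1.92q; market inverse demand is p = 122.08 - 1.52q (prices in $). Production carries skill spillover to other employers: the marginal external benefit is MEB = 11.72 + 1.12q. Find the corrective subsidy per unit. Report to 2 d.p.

subsidy = $62.80 per unit

Social marginal cost = private MC − MEB = 16.28 + 0.80q.
Set SMC = demand: 16.28 + 0.80q = 122.08 - 1.52q → q* = 45.6034.
The Pigouvian subsidy equals MEB at q*: 11.72 + 1.12×45.6034 = 62.7958.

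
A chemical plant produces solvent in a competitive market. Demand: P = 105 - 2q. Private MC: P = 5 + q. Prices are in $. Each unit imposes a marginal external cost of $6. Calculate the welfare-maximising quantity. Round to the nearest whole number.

Social marginal cost = private MC + MEC = 11 + q.
Set SMC = demand: 11 + q = 105 - 2q → q* = 31.3333.

q* = 31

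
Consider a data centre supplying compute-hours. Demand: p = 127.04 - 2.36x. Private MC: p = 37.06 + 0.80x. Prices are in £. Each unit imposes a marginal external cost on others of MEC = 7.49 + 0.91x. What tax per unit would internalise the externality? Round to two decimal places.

tax = £25.93 per unit

Social marginal cost = private MC + MEC = 44.55 + 1.71x.
Set SMC = demand: 44.55 + 1.71x = 127.04 - 2.36x → x* = 20.2678.
The Pigouvian tax equals MEC at x*: 7.49 + 0.91×20.2678 = 25.9337.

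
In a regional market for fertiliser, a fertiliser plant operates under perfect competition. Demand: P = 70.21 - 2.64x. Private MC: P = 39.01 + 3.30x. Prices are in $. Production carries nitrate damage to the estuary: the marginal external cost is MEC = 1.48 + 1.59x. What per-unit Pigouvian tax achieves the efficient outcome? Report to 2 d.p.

Social marginal cost = private MC + MEC = 40.49 + 4.89x.
Set SMC = demand: 40.49 + 4.89x = 70.21 - 2.64x → x* = 3.9469.
The Pigouvian tax equals MEC at x*: 1.48 + 1.59×3.9469 = 7.7556.

tax = $7.76 per unit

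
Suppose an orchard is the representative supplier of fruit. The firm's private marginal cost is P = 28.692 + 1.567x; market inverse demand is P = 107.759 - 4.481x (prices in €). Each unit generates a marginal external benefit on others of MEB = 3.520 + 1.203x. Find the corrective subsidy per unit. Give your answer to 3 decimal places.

subsidy = €24.026 per unit

Social marginal cost = private MC − MEB = 25.172 + 0.364x.
Set SMC = demand: 25.172 + 0.364x = 107.759 - 4.481x → x* = 17.0458.
The Pigouvian subsidy equals MEB at x*: 3.520 + 1.203×17.0458 = 24.0261.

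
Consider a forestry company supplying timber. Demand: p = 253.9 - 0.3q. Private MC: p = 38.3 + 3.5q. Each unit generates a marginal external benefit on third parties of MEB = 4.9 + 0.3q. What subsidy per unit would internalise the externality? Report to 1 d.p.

Social marginal cost = private MC − MEB = 33.4 + 3.2q.
Set SMC = demand: 33.4 + 3.2q = 253.9 - 0.3q → q* = 63.0000.
The Pigouvian subsidy equals MEB at q*: 4.9 + 0.3×63.0000 = 23.8000.

subsidy = 23.8 per unit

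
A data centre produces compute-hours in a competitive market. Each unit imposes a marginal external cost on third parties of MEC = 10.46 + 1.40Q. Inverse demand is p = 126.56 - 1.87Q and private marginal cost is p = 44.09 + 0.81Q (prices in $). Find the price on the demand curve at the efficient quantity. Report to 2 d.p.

Social marginal cost = private MC + MEC = 54.55 + 2.21Q.
Set SMC = demand: 54.55 + 2.21Q = 126.56 - 1.87Q → Q* = 17.6495.
Consumer price on the demand curve at Q*: 126.56 − 1.87×17.6495 = 93.5554.

P = $93.56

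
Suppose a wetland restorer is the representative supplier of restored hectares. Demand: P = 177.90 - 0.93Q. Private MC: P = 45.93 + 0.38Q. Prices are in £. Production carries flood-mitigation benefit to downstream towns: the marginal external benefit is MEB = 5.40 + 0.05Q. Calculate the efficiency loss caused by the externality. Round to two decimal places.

DWL = £43.23

Market equilibrium (private): 45.93 + 0.38Q = 177.90 - 0.93Q → Q_m = 100.7405.
Social marginal cost = private MC − MEB = 40.53 + 0.33Q.
Set SMC = demand: 40.53 + 0.33Q = 177.90 - 0.93Q → Q* = 109.0238.
The welfare-loss triangle has base |Q_m − Q*| and height MEB(Q_m) (the vertical gap between SMC and demand is zero at Q* and MEB at Q_m).
DWL = ½ × 8.2833 × 10.4370 = 43.2264.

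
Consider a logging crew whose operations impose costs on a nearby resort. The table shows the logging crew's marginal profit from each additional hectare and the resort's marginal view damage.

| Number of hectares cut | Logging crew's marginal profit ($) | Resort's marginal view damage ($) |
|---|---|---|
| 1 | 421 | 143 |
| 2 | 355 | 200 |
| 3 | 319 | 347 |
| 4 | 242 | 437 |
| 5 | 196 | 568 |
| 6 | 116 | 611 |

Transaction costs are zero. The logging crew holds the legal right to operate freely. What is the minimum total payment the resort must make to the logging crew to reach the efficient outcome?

Left alone the logging crew would choose level 6 (marginal profit stays positive).
Efficient level: k* = 2 (marginal profit ≥ marginal view damage through 2).
The resort must at least cover the logging crew's forgone profit from cutting 6→2: 319 + 242 + 196 + 116 = 873.

$873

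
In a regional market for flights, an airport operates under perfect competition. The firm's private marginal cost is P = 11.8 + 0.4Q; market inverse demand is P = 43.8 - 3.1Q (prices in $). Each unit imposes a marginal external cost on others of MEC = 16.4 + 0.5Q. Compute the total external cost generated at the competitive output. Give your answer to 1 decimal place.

Market equilibrium (private): 11.8 + 0.4Q = 43.8 - 3.1Q → Q_m = 9.1429.
Total external cost = ∫₀^{Q_m} (16.4 + 0.5Q) dQ = 16.4×9.1429 + ½×0.5×9.1429² = 170.8417.

$170.8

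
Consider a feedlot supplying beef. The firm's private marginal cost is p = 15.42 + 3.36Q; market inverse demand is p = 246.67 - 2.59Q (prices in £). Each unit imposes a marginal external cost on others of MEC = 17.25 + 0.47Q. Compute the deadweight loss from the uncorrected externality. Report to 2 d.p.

DWL = £98.24

Market equilibrium (private): 15.42 + 3.36Q = 246.67 - 2.59Q → Q_m = 38.8655.
Social marginal cost = private MC + MEC = 32.67 + 3.83Q.
Set SMC = demand: 32.67 + 3.83Q = 246.67 - 2.59Q → Q* = 33.3333.
The welfare-loss triangle has base |Q_m − Q*| and height MEC(Q_m) (the vertical gap between SMC and demand is zero at Q* and MEC at Q_m).
DWL = ½ × 5.5322 × 35.5168 = 98.2430.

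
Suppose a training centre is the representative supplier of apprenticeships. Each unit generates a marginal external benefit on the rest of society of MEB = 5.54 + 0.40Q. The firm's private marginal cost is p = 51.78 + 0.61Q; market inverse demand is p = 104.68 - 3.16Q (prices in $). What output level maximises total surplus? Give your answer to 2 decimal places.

Social marginal cost = private MC − MEB = 46.24 + 0.21Q.
Set SMC = demand: 46.24 + 0.21Q = 104.68 - 3.16Q → Q* = 17.3412.

Q* = 17.34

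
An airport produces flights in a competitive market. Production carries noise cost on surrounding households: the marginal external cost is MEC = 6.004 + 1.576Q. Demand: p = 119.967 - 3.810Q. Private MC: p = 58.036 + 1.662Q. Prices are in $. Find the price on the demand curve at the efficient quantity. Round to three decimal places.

Social marginal cost = private MC + MEC = 64.040 + 3.238Q.
Set SMC = demand: 64.040 + 3.238Q = 119.967 - 3.810Q → Q* = 7.9352.
Consumer price on the demand curve at Q*: 119.967 − 3.810×7.9352 = 89.7339.

P = $89.734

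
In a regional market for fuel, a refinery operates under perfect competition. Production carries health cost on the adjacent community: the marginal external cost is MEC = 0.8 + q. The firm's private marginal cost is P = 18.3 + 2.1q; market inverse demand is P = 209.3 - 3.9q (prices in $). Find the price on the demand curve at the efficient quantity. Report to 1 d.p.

Social marginal cost = private MC + MEC = 19.1 + 3.1q.
Set SMC = demand: 19.1 + 3.1q = 209.3 - 3.9q → q* = 27.1714.
Consumer price on the demand curve at q*: 209.3 − 3.9×27.1714 = 103.3315.

P = $103.3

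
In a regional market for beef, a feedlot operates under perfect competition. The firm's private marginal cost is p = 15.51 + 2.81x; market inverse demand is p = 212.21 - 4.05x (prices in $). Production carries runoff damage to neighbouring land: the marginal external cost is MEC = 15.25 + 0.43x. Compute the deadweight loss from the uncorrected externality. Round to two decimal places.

DWL = $52.17

Market equilibrium (private): 15.51 + 2.81x = 212.21 - 4.05x → x_m = 28.6735.
Social marginal cost = private MC + MEC = 30.76 + 3.24x.
Set SMC = demand: 30.76 + 3.24x = 212.21 - 4.05x → x* = 24.8903.
Between x* and x_m the wedge SMC − demand runs linearly from 0 to MEC(x_m), so the loss is a triangle.
DWL = ½ × 3.7832 × 27.5796 = 52.1696.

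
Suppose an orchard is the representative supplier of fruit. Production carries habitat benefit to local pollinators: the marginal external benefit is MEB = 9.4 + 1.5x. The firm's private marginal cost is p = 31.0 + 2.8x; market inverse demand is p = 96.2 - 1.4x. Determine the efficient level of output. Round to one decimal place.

Social marginal cost = private MC − MEB = 21.6 + 1.3x.
Set SMC = demand: 21.6 + 1.3x = 96.2 - 1.4x → x* = 27.6296.

x* = 27.6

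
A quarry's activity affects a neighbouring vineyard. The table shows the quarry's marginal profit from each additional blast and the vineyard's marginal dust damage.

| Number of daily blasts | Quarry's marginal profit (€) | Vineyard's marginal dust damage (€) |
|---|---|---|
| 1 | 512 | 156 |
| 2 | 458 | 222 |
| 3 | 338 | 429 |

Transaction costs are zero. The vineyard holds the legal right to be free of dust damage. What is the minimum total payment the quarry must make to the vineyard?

Efficient level: marginal profit ≥ marginal dust damage through level 2, so k* = 2.
With the vineyard holding the right, the quarry must at least compensate total damage at k*: 156 + 222 = 378.

€378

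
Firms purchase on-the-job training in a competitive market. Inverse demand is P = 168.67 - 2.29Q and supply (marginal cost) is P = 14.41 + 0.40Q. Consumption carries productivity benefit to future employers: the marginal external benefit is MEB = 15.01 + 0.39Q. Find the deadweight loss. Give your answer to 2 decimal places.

DWL = 303.67

Market equilibrium (private): 14.41 + 0.40Q = 168.67 - 2.29Q → Q_m = 57.3457.
Social marginal benefit = demand + MEB = 183.68 - 1.90Q.
Set SMB = MC: 183.68 - 1.90Q = 14.41 + 0.40Q → Q* = 73.5957.
Between Q* and Q_m the wedge SMB − MC runs linearly from 0 to MEB(Q_m), so the loss is a triangle.
DWL = ½ × 16.2500 × 37.3748 = 303.6703.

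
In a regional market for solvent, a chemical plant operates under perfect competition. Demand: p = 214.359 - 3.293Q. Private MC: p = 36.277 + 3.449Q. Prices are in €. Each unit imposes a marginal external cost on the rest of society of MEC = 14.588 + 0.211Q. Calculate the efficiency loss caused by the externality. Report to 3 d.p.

DWL = €29.230

Market equilibrium (private): 36.277 + 3.449Q = 214.359 - 3.293Q → Q_m = 26.4138.
Social marginal cost = private MC + MEC = 50.865 + 3.660Q.
Set SMC = demand: 50.865 + 3.660Q = 214.359 - 3.293Q → Q* = 23.5142.
Between Q* and Q_m the wedge SMC − demand runs linearly from 0 to MEC(Q_m), so the loss is a triangle.
DWL = ½ × 2.8996 × 20.1613 = 29.2299.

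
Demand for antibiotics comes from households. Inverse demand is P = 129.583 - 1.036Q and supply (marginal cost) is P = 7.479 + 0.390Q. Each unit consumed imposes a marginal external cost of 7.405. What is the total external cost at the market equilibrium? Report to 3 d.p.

634.067

Market equilibrium (private): 7.479 + 0.390Q = 129.583 - 1.036Q → Q_m = 85.6269.
Total external cost = MEC × Q_m = 7.405 × 85.6269 = 634.0672.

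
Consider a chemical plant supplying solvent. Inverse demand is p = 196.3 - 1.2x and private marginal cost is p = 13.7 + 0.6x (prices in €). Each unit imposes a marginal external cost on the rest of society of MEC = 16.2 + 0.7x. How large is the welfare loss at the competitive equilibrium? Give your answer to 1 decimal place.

Market equilibrium (private): 13.7 + 0.6x = 196.3 - 1.2x → x_m = 101.4444.
Social marginal cost = private MC + MEC = 29.9 + 1.3x.
Set SMC = demand: 29.9 + 1.3x = 196.3 - 1.2x → x* = 66.5600.
The welfare-loss triangle has base |x_m − x*| and height MEC(x_m) (the vertical gap between SMC and demand is zero at x* and MEC at x_m).
DWL = ½ × 34.8844 × 87.2111 = 1521.1534.

DWL = €1521.2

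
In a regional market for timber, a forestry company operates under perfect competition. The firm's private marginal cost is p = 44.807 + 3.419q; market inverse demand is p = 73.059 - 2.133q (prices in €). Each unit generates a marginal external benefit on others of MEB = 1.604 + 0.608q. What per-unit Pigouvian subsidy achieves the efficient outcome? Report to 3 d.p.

subsidy = €5.276 per unit

Social marginal cost = private MC − MEB = 43.203 + 2.811q.
Set SMC = demand: 43.203 + 2.811q = 73.059 - 2.133q → q* = 6.0388.
The Pigouvian subsidy equals MEB at q*: 1.604 + 0.608×6.0388 = 5.2756.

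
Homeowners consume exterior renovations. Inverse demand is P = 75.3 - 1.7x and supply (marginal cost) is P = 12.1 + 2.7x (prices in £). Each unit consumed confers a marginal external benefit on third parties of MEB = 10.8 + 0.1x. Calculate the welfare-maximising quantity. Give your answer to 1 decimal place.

Social marginal benefit = demand + MEB = 86.1 - 1.6x.
Set SMB = MC: 86.1 - 1.6x = 12.1 + 2.7x → x* = 17.2093.

x* = 17.2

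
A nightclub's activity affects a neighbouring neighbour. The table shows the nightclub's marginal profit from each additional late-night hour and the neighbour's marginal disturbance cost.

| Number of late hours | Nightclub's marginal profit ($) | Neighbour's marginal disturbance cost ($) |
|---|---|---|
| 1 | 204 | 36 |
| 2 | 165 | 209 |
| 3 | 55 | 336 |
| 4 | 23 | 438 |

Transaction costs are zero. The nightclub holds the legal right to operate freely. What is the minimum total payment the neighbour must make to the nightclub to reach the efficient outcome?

$243

Left alone the nightclub would choose level 4 (marginal profit stays positive).
Efficient level: k* = 1 (marginal profit ≥ marginal disturbance cost through 1).
The neighbour must at least cover the nightclub's forgone profit from cutting 4→1: 165 + 55 + 23 = 243.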